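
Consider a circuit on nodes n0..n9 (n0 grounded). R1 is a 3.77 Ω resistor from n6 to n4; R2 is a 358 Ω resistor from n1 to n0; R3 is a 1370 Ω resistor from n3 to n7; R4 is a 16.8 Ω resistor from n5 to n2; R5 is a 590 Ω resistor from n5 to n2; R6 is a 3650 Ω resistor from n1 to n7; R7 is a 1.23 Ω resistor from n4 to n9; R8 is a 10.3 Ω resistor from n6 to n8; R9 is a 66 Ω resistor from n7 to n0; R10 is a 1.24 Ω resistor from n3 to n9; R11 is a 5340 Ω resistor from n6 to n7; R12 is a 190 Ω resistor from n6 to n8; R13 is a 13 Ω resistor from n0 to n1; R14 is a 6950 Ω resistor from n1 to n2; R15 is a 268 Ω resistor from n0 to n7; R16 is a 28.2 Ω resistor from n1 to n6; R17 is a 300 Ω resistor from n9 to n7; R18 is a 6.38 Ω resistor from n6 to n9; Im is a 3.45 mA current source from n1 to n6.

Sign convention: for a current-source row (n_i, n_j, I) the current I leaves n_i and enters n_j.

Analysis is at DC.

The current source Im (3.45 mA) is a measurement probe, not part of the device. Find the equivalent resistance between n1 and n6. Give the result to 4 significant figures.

R_eq = 25.79 Ω

Apply KCL at each of the 9 non-ground nodes and solve the resulting linear system.
Node n1: branches {R2, R6, R13, R14, R16, Im} → V_1 = -0.003629
Node n2: branches {R4, R5, R14} → V_2 = -0.003629
Node n3: branches {R3, R10} → V_3 = 0.08451
Node n4: branches {R1, R7} → V_4 = 0.08476
Node n5: branches {R4, R5} → V_5 = -0.003629
Node n6: branches {R1, R8, R11, R12, R16, R18, Im} → V_6 = 0.08536
Node n7: branches {R3, R6, R9, R11, R15, R17} → V_7 = 0.01532
Node n8: branches {R8, R12} → V_8 = 0.08536
Node n9: branches {R7, R10, R17, R18} → V_9 = 0.08457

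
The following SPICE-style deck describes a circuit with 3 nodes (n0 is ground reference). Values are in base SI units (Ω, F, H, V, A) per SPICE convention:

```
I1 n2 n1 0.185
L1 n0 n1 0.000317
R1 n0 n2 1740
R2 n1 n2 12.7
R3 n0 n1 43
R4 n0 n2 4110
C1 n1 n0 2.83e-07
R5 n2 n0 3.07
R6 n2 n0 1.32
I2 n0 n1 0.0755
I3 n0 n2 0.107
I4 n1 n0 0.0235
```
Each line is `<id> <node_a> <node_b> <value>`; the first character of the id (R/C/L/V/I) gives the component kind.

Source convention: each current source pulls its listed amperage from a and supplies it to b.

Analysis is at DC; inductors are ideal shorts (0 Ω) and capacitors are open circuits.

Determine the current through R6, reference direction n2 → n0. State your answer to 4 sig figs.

Element admittances at DC:
  I1: injects 0.185 A into n1 (from n2)
  L1: short n0↔n1 (DC inductor)
  Y(R1) = 0.0005747 S between n0,n2
  Y(R2) = 0.07874 S between n1,n2
  Y(R3) = 0.02326 S between n0,n1
  Y(R4) = 0.0002433 S between n0,n2
  Y(C1) = 0.000 S between n1,n0
  Y(R5) = 0.3257 S between n2,n0
  Y(R6) = 0.7576 S between n2,n0
  I2: injects 0.0755 A into n1 (from n0)
  I3: injects 0.107 A into n2 (from n0)
  I4: injects 0.0235 A into n0 (from n1)
Assemble and solve the 3×3 MNA system:
  V(n1)=0.000  V(n2)=-0.06708
  i(L1)=-0.2317

-0.05081 A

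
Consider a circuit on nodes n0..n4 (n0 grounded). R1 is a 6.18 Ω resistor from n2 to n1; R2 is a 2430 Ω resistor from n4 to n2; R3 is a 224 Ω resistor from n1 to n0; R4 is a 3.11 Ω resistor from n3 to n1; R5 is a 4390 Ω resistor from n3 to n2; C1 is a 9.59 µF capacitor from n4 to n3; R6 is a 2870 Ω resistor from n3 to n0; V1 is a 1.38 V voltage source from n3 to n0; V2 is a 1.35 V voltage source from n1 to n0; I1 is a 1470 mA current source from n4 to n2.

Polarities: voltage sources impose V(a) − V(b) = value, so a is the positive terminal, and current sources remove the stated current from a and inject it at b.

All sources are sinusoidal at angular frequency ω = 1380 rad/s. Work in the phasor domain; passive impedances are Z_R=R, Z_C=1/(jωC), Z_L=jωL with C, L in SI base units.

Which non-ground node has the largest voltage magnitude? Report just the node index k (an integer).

MNA unknowns: 4 node voltages V₁..V_4 plus 2 source currents (V1, V2)
R1: Y=0.1618+0.000j on G[2,1]
R2: Y=0.0004115+0.000j on G[4,2]
R3: Y=0.004464+0.000j on G[1,0]
R4: Y=0.3215+0.000j on G[3,1]
R5: Y=0.0002278+0.000j on G[3,2]
C1: Y=0.000+0.01323j on G[4,3]
R6: Y=0.0003484+0.000j on G[3,0]
V1: row V3−V0=1.38, i_V1 at 3,0
V2: row V1−V0=1.35, i_V2 at 1,0
I1: z[4]−=1.47, z[2]+=1.47
solve → V1=1.350+0.000j, V2=10.39+0.2804j, V3=1.380+0.000j, V4=-2.053+110.7j
aux → i_V1=-1.473-0.04537j, i_V2=1.466+0.04537j

4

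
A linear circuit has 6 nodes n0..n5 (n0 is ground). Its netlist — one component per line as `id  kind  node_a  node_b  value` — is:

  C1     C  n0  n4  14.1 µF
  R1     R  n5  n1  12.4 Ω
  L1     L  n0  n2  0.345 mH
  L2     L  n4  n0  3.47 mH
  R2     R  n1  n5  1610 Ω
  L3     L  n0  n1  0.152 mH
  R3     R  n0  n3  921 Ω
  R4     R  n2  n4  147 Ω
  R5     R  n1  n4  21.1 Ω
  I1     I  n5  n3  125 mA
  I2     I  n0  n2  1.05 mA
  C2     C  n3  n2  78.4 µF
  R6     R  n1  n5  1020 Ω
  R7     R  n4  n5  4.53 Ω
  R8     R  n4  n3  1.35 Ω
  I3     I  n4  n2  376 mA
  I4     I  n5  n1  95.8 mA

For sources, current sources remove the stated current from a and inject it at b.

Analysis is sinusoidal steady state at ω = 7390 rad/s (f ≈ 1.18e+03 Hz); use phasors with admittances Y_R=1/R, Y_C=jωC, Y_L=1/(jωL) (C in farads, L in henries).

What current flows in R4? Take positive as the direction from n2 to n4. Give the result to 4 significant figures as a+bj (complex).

Apply KCL at each of the 5 non-ground nodes and solve the resulting linear system.
Node n1: branches {R1, R2, L3, R5, R6, I4} → V_1 = -0.07963-0.01866j
Node n2: branches {L1, R4, I2, C2, I3} → V_2 = 0.08812+0.1517j
Node n3: branches {R3, I1, C2, R8} → V_3 = 0.02271+0.6921j
Node n4: branches {C1, L2, R4, R5, R7, R8, I3} → V_4 = -0.5687+0.6419j
Node n5: branches {R1, R2, I1, R6, R7, I4} → V_5 = -1.165+0.4626j

0.004468-0.003335j A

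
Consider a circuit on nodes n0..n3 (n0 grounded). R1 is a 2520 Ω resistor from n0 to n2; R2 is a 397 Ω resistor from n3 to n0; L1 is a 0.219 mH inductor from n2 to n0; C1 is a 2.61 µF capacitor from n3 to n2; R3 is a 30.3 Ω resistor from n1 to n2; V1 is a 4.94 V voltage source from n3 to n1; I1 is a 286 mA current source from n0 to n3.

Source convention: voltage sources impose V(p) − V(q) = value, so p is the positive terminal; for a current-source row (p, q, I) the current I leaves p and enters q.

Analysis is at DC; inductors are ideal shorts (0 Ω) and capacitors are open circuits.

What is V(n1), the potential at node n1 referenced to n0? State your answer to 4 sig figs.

7.701 V

Element admittances at DC:
  Y(R1) = 0.0003968 S between n0,n2
  Y(R2) = 0.002519 S between n3,n0
  L1: short n2↔n0 (DC inductor)
  Y(C1) = 0.000 S between n3,n2
  Y(R3) = 0.03300 S between n1,n2
  V1: constraint V(n3)−V(n1) = 4.94
  I1: injects 0.286 A into n3 (from n0)
Assemble and solve the 5×5 MNA system:
  V(n1)=7.701  V(n2)=0.000  V(n3)=12.64
  i(L1)=0.2542  i(V1)=0.2542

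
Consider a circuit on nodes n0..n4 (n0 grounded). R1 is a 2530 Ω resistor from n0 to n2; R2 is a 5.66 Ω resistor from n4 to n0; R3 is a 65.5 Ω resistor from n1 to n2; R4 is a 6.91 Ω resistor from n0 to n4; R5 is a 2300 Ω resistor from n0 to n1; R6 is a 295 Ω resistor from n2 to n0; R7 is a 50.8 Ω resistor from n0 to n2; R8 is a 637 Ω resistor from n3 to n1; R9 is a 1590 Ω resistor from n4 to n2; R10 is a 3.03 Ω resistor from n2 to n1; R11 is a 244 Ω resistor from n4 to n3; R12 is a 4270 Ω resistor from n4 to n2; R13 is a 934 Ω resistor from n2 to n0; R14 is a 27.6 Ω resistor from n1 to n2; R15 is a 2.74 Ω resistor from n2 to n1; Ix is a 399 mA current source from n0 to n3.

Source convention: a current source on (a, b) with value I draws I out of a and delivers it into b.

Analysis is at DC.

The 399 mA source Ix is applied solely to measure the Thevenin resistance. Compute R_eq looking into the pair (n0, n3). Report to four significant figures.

R_eq = 181.1 Ω

MNA unknowns: 4 node voltages V₁..V_4
R1: Y=0.0003953 on G[0,2]
R2: Y=0.1767 on G[4,0]
R3: Y=0.01527 on G[1,2]
R4: Y=0.1447 on G[0,4]
R5: Y=0.0004348 on G[0,1]
R6: Y=0.003390 on G[2,0]
R7: Y=0.01969 on G[0,2]
R8: Y=0.001570 on G[3,1]
R9: Y=0.0006289 on G[4,2]
R10: Y=0.3300 on G[2,1]
R11: Y=0.004098 on G[4,3]
R12: Y=0.0002342 on G[4,2]
R13: Y=0.001071 on G[2,0]
R14: Y=0.03623 on G[1,2]
R15: Y=0.3650 on G[2,1]
Ix: z[0]−=0.399, z[3]+=0.399
solve → V1=4.297, V2=4.157, V3=72.25, V4=0.9183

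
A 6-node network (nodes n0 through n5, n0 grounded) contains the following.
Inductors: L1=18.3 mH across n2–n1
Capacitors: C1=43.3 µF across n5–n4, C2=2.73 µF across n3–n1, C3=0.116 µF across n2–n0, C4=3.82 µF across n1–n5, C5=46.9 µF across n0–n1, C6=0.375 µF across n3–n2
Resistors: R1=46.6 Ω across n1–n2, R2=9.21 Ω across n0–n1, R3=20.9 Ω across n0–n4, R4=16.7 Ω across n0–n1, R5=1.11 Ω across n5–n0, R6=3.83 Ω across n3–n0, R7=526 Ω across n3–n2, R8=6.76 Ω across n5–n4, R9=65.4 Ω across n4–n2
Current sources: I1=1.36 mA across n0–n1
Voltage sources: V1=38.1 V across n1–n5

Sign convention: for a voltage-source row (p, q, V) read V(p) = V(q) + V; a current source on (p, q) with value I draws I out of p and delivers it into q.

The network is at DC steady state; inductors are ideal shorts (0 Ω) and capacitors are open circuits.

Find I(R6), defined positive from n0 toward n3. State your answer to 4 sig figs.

-0.06063 A

MNA unknowns: 5 node voltages V₁..V_5 plus 2 source currents (L1, V1)
L1: row V2−V1=0, i_L1 at 2,1
C1: Y=0.000 on G[5,4]
R1: Y=0.02146 on G[1,2]
C2: Y=0.000 on G[3,1]
R2: Y=0.1086 on G[0,1]
R3: Y=0.04785 on G[0,4]
C3: Y=0.000 on G[2,0]
C4: Y=0.000 on G[1,5]
C5: Y=0.000 on G[0,1]
R4: Y=0.05988 on G[0,1]
I1: z[0]−=0.00136, z[1]+=0.00136
R5: Y=0.9009 on G[5,0]
R6: Y=0.2611 on G[3,0]
R7: Y=0.001901 on G[3,2]
R8: Y=0.1479 on G[5,4]
C6: Y=0.000 on G[3,2]
R9: Y=0.01529 on G[4,2]
V1: row V1−V5=38.1, i_V1 at 1,5
solve → V1=32.13, V2=32.13, V3=0.2322, V4=-1.860, V5=-5.974
aux → i_L1=-0.5803, i_V1=-5.991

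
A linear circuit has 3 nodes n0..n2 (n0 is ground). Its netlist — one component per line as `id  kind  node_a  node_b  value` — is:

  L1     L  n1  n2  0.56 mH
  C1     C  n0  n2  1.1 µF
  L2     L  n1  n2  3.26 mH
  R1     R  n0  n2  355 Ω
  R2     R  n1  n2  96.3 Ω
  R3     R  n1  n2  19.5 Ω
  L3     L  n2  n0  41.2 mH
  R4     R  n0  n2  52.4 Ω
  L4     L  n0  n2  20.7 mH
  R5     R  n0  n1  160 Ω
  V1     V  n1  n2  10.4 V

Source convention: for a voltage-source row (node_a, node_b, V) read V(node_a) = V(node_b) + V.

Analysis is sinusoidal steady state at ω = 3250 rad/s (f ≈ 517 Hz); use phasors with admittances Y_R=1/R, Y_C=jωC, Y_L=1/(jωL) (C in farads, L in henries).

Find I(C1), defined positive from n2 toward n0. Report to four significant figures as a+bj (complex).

0.003809-0.005717j A

MNA unknowns: 2 node voltages V₁..V_2 plus 1 source current (V1)
L1: Y=0.000-0.5495j on G[1,2]
C1: Y=0.000+0.003575j on G[0,2]
L2: Y=0.000-0.09438j on G[1,2]
R1: Y=0.002817+0.000j on G[0,2]
R2: Y=0.01038+0.000j on G[1,2]
R3: Y=0.05128+0.000j on G[1,2]
L3: Y=0.000-0.007468j on G[2,0]
R4: Y=0.01908+0.000j on G[0,2]
L4: Y=0.000-0.01486j on G[0,2]
R5: Y=0.006250+0.000j on G[0,1]
V1: row V1−V2=10.4, i_V1 at 1,2
solve → V1=8.801-1.065j, V2=-1.599-1.065j
aux → i_V1=-0.6963+6.703j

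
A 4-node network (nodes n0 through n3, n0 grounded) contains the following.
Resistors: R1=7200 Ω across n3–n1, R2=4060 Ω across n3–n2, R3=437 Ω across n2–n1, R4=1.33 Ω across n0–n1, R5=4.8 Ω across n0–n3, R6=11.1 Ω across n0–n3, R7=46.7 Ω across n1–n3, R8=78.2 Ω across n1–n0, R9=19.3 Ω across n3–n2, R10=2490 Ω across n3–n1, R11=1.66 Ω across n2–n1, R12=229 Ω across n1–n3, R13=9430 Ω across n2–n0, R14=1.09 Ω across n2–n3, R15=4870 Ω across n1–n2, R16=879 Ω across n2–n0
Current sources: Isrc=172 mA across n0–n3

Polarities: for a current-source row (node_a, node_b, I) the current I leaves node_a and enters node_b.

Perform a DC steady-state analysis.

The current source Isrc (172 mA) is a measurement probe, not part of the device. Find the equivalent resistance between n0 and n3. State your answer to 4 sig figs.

Apply KCL at each of the 3 non-ground nodes and solve the resulting linear system.
Node n1: branches {R1, R3, R4, R7, R8, R10, R11, R12, R15} → V_1 = 0.1050
Node n2: branches {R2, R3, R9, R11, R13, R14, R15, R16} → V_2 = 0.2289
Node n3: branches {R1, R2, R5, R6, R7, R9, R10, R12, R14, Isrc} → V_3 = 0.3065

R_eq = 1.782 Ω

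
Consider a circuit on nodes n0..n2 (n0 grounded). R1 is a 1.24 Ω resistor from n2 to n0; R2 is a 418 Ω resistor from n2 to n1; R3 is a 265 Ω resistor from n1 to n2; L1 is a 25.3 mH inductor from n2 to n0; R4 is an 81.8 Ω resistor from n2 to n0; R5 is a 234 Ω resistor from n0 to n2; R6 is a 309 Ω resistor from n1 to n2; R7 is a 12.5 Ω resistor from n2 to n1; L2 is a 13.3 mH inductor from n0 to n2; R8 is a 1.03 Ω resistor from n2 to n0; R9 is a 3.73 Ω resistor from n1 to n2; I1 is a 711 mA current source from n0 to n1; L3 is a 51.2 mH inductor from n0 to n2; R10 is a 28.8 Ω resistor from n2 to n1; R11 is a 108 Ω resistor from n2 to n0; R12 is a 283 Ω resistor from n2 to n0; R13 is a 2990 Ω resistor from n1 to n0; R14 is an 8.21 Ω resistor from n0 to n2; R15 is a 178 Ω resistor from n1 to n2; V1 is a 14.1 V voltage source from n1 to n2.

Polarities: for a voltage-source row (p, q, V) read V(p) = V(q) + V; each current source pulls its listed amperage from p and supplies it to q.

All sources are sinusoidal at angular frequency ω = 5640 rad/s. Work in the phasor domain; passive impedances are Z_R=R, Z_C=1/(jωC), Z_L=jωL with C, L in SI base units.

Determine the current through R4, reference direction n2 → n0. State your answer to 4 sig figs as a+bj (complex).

0.004476+5.524e-05j A

MNA unknowns: 2 node voltages V₁..V_2 plus 1 source current (V1)
R1: Y=0.8065+0.000j on G[2,0]
R2: Y=0.002392+0.000j on G[2,1]
R3: Y=0.003774+0.000j on G[1,2]
L1: Y=0.000-0.007008j on G[2,0]
R4: Y=0.01222+0.000j on G[2,0]
R5: Y=0.004274+0.000j on G[0,2]
R6: Y=0.003236+0.000j on G[1,2]
R7: Y=0.08000+0.000j on G[2,1]
L2: Y=0.000-0.01333j on G[0,2]
R8: Y=0.9709+0.000j on G[2,0]
R9: Y=0.2681+0.000j on G[1,2]
I1: z[0]−=0.711, z[1]+=0.711
L3: Y=0.000-0.003463j on G[0,2]
R10: Y=0.03472+0.000j on G[2,1]
R11: Y=0.009259+0.000j on G[2,0]
R12: Y=0.003534+0.000j on G[2,0]
R13: Y=0.0003344+0.000j on G[1,0]
R14: Y=0.1218+0.000j on G[0,2]
R15: Y=0.005618+0.000j on G[1,2]
V1: row V1−V2=14.1, i_V1 at 1,2
solve → V1=14.47+0.004518j, V2=0.3661+0.004518j
aux → i_V1=-4.903-1.511e-06j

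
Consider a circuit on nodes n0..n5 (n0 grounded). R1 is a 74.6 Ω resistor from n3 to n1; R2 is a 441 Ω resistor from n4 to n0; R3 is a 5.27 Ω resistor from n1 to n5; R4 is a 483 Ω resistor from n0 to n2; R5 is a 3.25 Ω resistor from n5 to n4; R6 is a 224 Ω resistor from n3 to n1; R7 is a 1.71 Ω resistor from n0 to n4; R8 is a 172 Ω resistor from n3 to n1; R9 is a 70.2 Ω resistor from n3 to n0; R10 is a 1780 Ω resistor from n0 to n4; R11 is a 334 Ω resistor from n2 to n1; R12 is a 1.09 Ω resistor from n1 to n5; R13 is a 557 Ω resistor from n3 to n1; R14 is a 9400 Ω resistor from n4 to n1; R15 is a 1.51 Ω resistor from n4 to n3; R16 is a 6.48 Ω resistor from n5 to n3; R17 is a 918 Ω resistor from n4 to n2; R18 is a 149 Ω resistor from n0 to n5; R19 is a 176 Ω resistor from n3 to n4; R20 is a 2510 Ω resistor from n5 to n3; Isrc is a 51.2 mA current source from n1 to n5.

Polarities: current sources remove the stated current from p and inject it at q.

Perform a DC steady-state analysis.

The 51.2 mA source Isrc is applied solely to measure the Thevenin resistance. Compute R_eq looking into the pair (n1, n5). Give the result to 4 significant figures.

Element admittances at DC:
  Y(R1) = 0.01340 S between n3,n1
  Y(R2) = 0.002268 S between n4,n0
  Y(R3) = 0.1898 S between n1,n5
  Y(R4) = 0.002070 S between n0,n2
  Y(R5) = 0.3077 S between n5,n4
  Y(R6) = 0.004464 S between n3,n1
  Y(R7) = 0.5848 S between n0,n4
  Y(R8) = 0.005814 S between n3,n1
  Y(R9) = 0.01425 S between n3,n0
  Y(R10) = 0.0005618 S between n0,n4
  Y(R11) = 0.002994 S between n2,n1
  Y(R12) = 0.9174 S between n1,n5
  Y(R13) = 0.001795 S between n3,n1
  Y(R14) = 0.0001064 S between n4,n1
  Y(R15) = 0.6623 S between n4,n3
  Y(R16) = 0.1543 S between n5,n3
  Y(R17) = 0.001089 S between n4,n2
  Y(R18) = 0.006711 S between n0,n5
  Y(R19) = 0.005682 S between n3,n4
  Y(R20) = 0.0003984 S between n5,n3
  Isrc: injects 0.0512 A into n5 (from n1)
Assemble and solve the 5×5 MNA system:
  V(n1)=-0.04299  V(n2)=-0.02091  V(n3)=-0.0008199  V(n4)=6.823e-05  V(n5)=0.002216

R_eq = 0.8830 Ω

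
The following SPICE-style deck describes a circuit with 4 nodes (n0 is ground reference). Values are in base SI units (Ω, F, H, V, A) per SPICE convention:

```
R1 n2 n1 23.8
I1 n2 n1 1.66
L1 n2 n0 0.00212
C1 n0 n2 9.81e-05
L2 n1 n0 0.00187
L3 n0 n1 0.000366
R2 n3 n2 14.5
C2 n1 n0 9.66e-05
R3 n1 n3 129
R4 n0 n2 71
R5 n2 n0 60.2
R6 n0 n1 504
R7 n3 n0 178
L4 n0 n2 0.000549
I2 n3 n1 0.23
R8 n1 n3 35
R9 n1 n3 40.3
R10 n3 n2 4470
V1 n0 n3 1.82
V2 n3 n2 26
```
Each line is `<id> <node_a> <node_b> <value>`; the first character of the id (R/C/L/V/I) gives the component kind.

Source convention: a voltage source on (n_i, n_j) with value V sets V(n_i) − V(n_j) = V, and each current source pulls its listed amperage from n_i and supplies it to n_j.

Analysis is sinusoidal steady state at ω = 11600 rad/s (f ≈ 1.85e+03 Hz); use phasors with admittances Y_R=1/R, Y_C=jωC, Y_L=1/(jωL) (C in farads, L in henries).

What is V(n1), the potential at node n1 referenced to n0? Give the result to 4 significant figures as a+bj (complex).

0.08969-0.7157j V

Apply KCL at each of the 3 non-ground nodes and solve the resulting linear system.
Node n1: branches {R1, I1, L2, L3, C2, R3, R6, I2, R8, R9} → V_1 = 0.08969-0.7157j
Node n2: branches {R1, I1, L1, C1, R2, R4, R5, L4, R10, V2} → V_2 = -27.82+0.000j
Node n3: branches {R2, R3, R7, I2, R8, R9, R10, V1, V2} → V_3 = -1.820+0.000j
Source currents: i(V1)=-0.2636-26.08j, i(V2)=-2.166-26.13j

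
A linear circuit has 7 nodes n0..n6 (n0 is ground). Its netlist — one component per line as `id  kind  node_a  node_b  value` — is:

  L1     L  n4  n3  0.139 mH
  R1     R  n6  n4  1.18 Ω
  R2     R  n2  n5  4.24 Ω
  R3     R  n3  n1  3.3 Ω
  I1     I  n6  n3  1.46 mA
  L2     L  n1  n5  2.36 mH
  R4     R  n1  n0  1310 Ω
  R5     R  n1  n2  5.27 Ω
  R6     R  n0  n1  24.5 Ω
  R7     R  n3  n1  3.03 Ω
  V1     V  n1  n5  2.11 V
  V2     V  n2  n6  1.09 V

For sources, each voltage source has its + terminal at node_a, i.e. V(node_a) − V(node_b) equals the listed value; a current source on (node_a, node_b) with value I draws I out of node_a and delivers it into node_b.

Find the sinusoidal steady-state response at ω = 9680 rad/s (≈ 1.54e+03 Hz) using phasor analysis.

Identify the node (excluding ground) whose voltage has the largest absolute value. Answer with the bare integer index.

5

MNA unknowns: 6 node voltages V₁..V_6 plus 2 source currents (V1, V2)
L1: Y=0.000-0.7432j on G[4,3]
R1: Y=0.8475+0.000j on G[6,4]
R2: Y=0.2358+0.000j on G[2,5]
R3: Y=0.3030+0.000j on G[3,1]
I1: z[6]−=0.00146, z[3]+=0.00146
L2: Y=0.000-0.04377j on G[1,5]
R4: Y=0.0007634+0.000j on G[1,0]
R5: Y=0.1898+0.000j on G[1,2]
R6: Y=0.04082+0.000j on G[0,1]
R7: Y=0.3300+0.000j on G[3,1]
V1: row V1−V5=2.11, i_V1 at 1,5
V2: row V2−V6=1.09, i_V2 at 2,6
solve → V1=0.000+0.000j, V2=-0.1986-0.2565j, V3=-0.6525+0.1725j, V4=-0.7994-0.3853j, V5=-2.110+0.000j, V6=-1.289-0.2565j
aux → i_V1=-0.4508+0.1529j, i_V2=-0.4131+0.1092j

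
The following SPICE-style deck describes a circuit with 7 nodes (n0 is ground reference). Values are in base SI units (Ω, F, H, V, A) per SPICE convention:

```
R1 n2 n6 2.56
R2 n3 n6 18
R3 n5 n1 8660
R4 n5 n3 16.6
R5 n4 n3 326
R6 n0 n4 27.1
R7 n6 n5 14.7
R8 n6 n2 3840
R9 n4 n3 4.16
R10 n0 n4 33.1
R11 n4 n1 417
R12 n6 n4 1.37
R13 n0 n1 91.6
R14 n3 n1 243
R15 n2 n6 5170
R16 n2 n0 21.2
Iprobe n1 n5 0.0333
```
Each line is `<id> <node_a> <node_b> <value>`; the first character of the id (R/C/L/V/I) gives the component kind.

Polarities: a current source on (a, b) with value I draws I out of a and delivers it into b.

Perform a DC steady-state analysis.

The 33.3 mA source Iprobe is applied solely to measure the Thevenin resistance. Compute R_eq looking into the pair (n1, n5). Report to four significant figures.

Apply KCL at each of the 6 non-ground nodes and solve the resulting linear system.
Node n1: branches {R3, R11, R13, R14, Iprobe} → V_1 = -1.823
Node n2: branches {R1, R8, R15, R16} → V_2 = 0.1705
Node n3: branches {R2, R4, R5, R9, R14} → V_3 = 0.2022
Node n4: branches {R5, R6, R9, R10, R11, R12} → V_4 = 0.1768
Node n5: branches {R3, R4, R7, Iprobe} → V_5 = 0.4539
Node n6: branches {R1, R2, R7, R8, R12, R15} → V_6 = 0.1911

R_eq = 68.38 Ω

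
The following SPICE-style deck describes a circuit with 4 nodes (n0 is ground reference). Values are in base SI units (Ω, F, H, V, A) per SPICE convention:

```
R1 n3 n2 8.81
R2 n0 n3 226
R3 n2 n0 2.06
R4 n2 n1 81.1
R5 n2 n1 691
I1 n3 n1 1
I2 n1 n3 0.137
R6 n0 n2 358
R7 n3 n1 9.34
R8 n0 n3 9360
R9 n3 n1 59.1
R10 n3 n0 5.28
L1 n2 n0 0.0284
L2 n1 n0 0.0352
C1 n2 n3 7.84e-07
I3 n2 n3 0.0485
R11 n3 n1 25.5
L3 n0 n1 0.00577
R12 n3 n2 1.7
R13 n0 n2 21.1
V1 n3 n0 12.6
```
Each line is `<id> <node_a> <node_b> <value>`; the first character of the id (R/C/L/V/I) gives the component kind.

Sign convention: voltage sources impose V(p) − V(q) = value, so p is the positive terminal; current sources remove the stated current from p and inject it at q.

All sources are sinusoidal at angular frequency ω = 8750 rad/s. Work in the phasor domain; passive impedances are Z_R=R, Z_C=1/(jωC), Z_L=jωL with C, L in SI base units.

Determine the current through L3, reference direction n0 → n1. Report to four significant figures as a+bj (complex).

Element admittances at ω=8750 rad/s:
  Y(R1) = 0.1135+0.000j S between n3,n2
  Y(R2) = 0.004425+0.000j S between n0,n3
  Y(R3) = 0.4854+0.000j S between n2,n0
  Y(R4) = 0.01233+0.000j S between n2,n1
  Y(R5) = 0.001447+0.000j S between n2,n1
  I1: injects 1 A into n1 (from n3)
  I2: injects 0.137 A into n3 (from n1)
  Y(R6) = 0.002793+0.000j S between n0,n2
  Y(R7) = 0.1071+0.000j S between n3,n1
  Y(R8) = 0.0001068+0.000j S between n0,n3
  Y(R9) = 0.01692+0.000j S between n3,n1
  Y(R10) = 0.1894+0.000j S between n3,n0
  Y(L1) = 0.000-0.004024j S between n2,n0
  Y(L2) = 0.000-0.003247j S between n1,n0
  Y(C1) = 0.000+0.006860j S between n2,n3
  I3: injects 0.0485 A into n3 (from n2)
  Y(R11) = 0.03922+0.000j S between n3,n1
  Y(L3) = 0.000-0.01981j S between n0,n1
  Y(R12) = 0.5882+0.000j S between n3,n2
  Y(R13) = 0.04739+0.000j S between n0,n2
  V1: constraint V(n3)−V(n0) = 12.6
Assemble and solve the 4×4 MNA system:
  V(n1)=16.77+2.191j  V(n2)=7.213+0.07686j  V(n3)=12.60+0.000j
  i(V1)=-6.358+0.3745j

-0.04339+0.3322j A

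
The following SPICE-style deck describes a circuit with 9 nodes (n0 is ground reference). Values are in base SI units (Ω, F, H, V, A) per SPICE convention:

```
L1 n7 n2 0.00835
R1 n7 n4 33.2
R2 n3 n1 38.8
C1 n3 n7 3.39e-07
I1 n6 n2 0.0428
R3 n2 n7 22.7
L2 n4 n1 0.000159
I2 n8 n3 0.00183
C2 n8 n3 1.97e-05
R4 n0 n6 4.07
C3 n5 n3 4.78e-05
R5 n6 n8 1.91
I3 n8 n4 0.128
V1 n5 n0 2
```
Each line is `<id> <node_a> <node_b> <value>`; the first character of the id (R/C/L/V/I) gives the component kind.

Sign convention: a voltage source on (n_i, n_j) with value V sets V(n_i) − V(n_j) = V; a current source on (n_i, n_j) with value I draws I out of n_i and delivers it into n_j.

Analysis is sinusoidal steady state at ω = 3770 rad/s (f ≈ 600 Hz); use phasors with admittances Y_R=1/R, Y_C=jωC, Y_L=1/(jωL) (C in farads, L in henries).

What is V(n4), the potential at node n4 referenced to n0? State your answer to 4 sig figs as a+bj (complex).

7.898-0.7517j V

Apply KCL at each of the 8 non-ground nodes and solve the resulting linear system.
Node n1: branches {R2, L2} → V_1 = 7.892-0.8536j
Node n2: branches {L1, I1, R3} → V_2 = 9.931-0.6300j
Node n3: branches {R2, C1, I2, C2, C3} → V_3 = 1.296-0.4571j
Node n4: branches {R1, L2, I3} → V_4 = 7.898-0.7517j
Node n5: branches {C3, V1} → V_5 = 2.000+0.000j
Node n6: branches {I1, R4, R5} → V_6 = -0.3352+0.5160j
Node n7: branches {L1, R1, C1, R3} → V_7 = 9.292-1.091j
Node n8: branches {I2, C2, R5, I3} → V_8 = -0.4108+0.7582j
Source currents: i(V1)=0.08237-0.1268j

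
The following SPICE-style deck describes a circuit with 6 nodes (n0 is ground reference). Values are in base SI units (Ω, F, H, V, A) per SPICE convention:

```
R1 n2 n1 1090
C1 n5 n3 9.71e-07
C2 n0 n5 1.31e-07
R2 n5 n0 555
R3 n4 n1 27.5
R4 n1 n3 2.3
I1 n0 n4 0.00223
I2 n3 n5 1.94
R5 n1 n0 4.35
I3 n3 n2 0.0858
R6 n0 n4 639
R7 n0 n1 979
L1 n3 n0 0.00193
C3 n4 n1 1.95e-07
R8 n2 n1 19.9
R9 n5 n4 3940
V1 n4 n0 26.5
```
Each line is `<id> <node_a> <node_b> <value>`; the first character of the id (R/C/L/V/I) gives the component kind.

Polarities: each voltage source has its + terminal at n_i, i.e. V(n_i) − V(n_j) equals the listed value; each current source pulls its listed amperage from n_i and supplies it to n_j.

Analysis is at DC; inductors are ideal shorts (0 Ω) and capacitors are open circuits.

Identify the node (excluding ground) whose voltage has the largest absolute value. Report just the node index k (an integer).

5

Element admittances at DC:
  Y(R1) = 0.0009174 S between n2,n1
  Y(C1) = 0.000 S between n5,n3
  Y(C2) = 0.000 S between n0,n5
  Y(R2) = 0.001802 S between n5,n0
  Y(R3) = 0.03636 S between n4,n1
  Y(R4) = 0.4348 S between n1,n3
  I1: injects 0.00223 A into n4 (from n0)
  I2: injects 1.94 A into n5 (from n3)
  Y(R5) = 0.2299 S between n1,n0
  I3: injects 0.0858 A into n2 (from n3)
  Y(R6) = 0.001565 S between n0,n4
  Y(R7) = 0.001021 S between n0,n1
  L1: short n3↔n0 (DC inductor)
  Y(C3) = 0.000 S between n4,n1
  Y(R8) = 0.05025 S between n2,n1
  Y(R9) = 0.0002538 S between n5,n4
  V1: constraint V(n4)−V(n0) = 26.5
Assemble and solve the 7×7 MNA system:
  V(n1)=1.495  V(n2)=3.172  V(n3)=0.000  V(n4)=26.50  V(n5)=947.0
  i(L1)=-1.376  i(V1)=-0.7149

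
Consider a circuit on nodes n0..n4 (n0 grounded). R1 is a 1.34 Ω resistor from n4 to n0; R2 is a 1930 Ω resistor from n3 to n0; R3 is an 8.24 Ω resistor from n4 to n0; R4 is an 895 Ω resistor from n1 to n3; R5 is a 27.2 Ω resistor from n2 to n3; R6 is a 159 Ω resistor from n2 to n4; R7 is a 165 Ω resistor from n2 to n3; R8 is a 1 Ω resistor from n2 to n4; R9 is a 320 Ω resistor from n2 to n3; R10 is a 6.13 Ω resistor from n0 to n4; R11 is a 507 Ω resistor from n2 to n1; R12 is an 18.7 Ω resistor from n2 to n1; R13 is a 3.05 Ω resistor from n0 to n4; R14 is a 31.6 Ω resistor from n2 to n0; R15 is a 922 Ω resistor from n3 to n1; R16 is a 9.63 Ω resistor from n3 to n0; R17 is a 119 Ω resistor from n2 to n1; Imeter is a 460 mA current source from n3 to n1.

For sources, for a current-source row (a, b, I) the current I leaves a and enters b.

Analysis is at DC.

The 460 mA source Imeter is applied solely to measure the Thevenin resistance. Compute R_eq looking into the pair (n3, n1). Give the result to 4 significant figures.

Apply KCL at each of the 4 non-ground nodes and solve the resulting linear system.
Node n1: branches {R4, R11, R12, R15, R17, Imeter} → V_1 = 7.330
Node n2: branches {R5, R6, R7, R8, R9, R11, R12, R14, R17} → V_2 = 0.4737
Node n3: branches {R2, R4, R5, R7, R9, R15, R16, Imeter} → V_3 = -2.768
Node n4: branches {R1, R3, R6, R8, R10, R13} → V_4 = 0.2016

R_eq = 21.95 Ω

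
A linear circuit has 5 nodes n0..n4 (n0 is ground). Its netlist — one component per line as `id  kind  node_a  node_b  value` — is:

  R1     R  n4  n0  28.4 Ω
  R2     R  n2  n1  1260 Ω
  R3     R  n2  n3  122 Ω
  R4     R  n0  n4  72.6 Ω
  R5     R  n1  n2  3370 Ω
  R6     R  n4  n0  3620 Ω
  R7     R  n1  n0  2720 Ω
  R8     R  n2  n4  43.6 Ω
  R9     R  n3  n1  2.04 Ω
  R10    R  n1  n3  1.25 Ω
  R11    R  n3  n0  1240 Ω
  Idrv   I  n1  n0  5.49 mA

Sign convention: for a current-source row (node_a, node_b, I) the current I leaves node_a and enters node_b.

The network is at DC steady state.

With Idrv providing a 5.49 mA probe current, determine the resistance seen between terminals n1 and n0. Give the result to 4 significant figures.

R_eq = 143.4 Ω

Element admittances at DC:
  Y(R1) = 0.03521 S between n4,n0
  Y(R2) = 0.0007937 S between n2,n1
  Y(R3) = 0.008197 S between n2,n3
  Y(R4) = 0.01377 S between n0,n4
  Y(R5) = 0.0002967 S between n1,n2
  Y(R6) = 0.0002762 S between n4,n0
  Y(R7) = 0.0003676 S between n1,n0
  Y(R8) = 0.02294 S between n2,n4
  Y(R9) = 0.4902 S between n3,n1
  Y(R10) = 0.8000 S between n1,n3
  Y(R11) = 0.0008065 S between n3,n0
  Idrv: injects 0.00549 A into n0 (from n1)
Assemble and solve the 4×4 MNA system:
  V(n1)=-0.7871  V(n2)=-0.2919  V(n3)=-0.7835  V(n4)=-0.09275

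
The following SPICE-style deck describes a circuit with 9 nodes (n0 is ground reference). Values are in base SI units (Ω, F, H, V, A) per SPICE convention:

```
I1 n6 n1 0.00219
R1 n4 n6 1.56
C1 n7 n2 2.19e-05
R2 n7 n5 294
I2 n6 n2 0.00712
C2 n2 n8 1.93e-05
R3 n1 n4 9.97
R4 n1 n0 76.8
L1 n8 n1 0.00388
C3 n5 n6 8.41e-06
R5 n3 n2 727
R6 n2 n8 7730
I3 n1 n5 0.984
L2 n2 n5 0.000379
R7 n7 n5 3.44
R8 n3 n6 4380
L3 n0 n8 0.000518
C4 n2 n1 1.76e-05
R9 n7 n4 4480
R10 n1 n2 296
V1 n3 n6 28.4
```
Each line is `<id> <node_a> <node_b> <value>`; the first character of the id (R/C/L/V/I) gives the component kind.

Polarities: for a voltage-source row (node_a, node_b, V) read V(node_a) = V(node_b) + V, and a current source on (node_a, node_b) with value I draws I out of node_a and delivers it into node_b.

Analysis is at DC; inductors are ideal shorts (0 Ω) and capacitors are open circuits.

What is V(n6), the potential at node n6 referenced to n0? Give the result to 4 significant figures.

MNA unknowns: 8 node voltages V₁..V_8 plus 4 source currents (L1, L2, L3, V1)
I1: z[6]−=0.00219, z[1]+=0.00219
R1: Y=0.6410 on G[4,6]
C1: Y=0.000 on G[7,2]
R2: Y=0.003401 on G[7,5]
I2: z[6]−=0.00712, z[2]+=0.00712
C2: Y=0.000 on G[2,8]
R3: Y=0.1003 on G[1,4]
R4: Y=0.01302 on G[1,0]
L1: row V8−V1=0, i_L1 at 8,1
C3: Y=0.000 on G[5,6]
R5: Y=0.001376 on G[3,2]
R6: Y=0.0001294 on G[2,8]
I3: z[1]−=0.984, z[5]+=0.984
L2: row V2−V5=0, i_L2 at 2,5
R7: Y=0.2907 on G[7,5]
R8: Y=0.0002283 on G[3,6]
L3: row V0−V8=0, i_L3 at 0,8
C4: Y=0.000 on G[2,1]
R9: Y=0.0002232 on G[7,4]
R10: Y=0.003378 on G[1,2]
V1: row V3−V6=28.4, i_V1 at 3,6
solve → V1=0.000, V2=202.7, V3=31.45, V4=2.700, V5=202.7, V6=3.053, V7=202.5, V8=0.000
aux → i_L1=0.02622, i_L2=-0.9394, i_L3=0.000, i_V1=0.2291

3.053 V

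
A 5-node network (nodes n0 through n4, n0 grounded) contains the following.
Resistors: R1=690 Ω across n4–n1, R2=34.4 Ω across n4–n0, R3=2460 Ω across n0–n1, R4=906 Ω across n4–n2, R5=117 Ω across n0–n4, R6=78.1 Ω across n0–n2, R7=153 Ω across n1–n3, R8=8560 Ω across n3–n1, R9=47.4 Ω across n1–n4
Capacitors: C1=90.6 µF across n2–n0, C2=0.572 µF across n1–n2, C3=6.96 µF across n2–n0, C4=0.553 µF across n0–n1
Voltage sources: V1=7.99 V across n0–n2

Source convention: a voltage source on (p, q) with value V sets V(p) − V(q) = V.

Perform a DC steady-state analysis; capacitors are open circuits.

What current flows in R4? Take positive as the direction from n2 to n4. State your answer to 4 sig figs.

-0.008570 A

Apply KCL at each of the 4 non-ground nodes and solve the resulting linear system.
Node n1: branches {R1, R3, C2, R7, C4, R8, R9} → V_1 = -0.2214
Node n2: branches {C1, R4, R6, C2, C3, V1} → V_2 = -7.990
Node n3: branches {R7, R8} → V_3 = -0.2214
Node n4: branches {R1, R2, R4, R5, R9} → V_4 = -0.2254
Source currents: i(V1)=-0.1109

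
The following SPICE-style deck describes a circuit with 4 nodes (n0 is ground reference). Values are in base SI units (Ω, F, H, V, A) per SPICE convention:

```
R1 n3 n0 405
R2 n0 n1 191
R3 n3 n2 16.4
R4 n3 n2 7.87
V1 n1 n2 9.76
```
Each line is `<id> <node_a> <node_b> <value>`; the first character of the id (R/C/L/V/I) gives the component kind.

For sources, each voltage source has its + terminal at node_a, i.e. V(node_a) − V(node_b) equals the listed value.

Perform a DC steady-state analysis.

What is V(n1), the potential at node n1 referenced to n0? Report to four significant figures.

Element admittances at DC:
  Y(R1) = 0.002469 S between n3,n0
  Y(R2) = 0.005236 S between n0,n1
  Y(R3) = 0.06098 S between n3,n2
  Y(R4) = 0.1271 S between n3,n2
  V1: constraint V(n1)−V(n2) = 9.76
Assemble and solve the 4×4 MNA system:
  V(n1)=3.100  V(n2)=-6.660  V(n3)=-6.574
  i(V1)=-0.01623

3.100 V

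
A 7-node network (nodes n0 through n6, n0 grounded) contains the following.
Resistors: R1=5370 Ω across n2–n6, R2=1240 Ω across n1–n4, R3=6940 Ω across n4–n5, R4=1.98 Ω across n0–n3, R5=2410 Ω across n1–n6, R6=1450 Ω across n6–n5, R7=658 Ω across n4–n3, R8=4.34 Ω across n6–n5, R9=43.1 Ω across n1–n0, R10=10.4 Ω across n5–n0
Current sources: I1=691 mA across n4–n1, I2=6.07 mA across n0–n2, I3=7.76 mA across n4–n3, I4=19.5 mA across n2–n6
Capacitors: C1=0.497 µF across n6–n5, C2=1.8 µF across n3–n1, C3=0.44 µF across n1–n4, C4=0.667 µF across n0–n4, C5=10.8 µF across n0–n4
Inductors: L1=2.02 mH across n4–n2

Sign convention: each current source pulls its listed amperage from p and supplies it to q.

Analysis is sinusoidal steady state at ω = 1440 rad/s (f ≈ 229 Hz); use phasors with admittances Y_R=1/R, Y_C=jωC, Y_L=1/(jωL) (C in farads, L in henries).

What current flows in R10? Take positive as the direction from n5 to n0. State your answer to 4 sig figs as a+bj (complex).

0.02860+0.01191j A

Apply KCL at each of the 6 non-ground nodes and solve the resulting linear system.
Node n1: branches {R2, I1, C2, C3, R5, R9} → V_1 = 26.77-2.366j
Node n2: branches {R1, I2, L1, I4} → V_2 = -5.176+39.34j
Node n3: branches {C2, I3, R4, R7} → V_3 = 0.01314+0.2550j
Node n4: branches {R2, R3, I1, C3, I3, C4, C5, R7, L1} → V_4 = -5.197+39.38j
Node n5: branches {R3, C1, R6, R8, R10} → V_5 = 0.2974+0.1239j
Node n6: branches {R1, C1, R5, R6, R8, I4} → V_6 = 0.4246+0.1505j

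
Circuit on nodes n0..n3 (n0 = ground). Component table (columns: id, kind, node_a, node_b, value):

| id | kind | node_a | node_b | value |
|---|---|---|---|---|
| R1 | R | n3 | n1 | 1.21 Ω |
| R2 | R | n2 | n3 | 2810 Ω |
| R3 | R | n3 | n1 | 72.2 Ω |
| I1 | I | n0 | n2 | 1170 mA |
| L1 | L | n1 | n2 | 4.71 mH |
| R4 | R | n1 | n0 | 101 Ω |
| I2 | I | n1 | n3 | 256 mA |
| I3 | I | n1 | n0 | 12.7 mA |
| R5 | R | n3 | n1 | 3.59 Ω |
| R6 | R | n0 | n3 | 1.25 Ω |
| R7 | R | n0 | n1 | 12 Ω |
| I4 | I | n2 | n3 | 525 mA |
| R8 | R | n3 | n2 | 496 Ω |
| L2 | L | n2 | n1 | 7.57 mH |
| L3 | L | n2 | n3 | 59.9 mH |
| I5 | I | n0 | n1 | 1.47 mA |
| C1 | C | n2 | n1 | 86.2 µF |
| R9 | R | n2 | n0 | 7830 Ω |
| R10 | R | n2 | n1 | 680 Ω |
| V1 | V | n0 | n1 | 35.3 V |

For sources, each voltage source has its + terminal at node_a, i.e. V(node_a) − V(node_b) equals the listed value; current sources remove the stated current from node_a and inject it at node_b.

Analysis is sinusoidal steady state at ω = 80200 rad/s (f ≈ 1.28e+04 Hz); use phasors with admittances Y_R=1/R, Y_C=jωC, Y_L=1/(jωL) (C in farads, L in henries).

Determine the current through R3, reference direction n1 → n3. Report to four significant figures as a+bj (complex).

Element admittances at ω=80200 rad/s:
  Y(R1) = 0.8264+0.000j S between n3,n1
  Y(R2) = 0.0003559+0.000j S between n2,n3
  Y(R3) = 0.01385+0.000j S between n3,n1
  I1: injects 1.17 A into n2 (from n0)
  Y(L1) = 0.000-0.002647j S between n1,n2
  Y(R4) = 0.009901+0.000j S between n1,n0
  I2: injects 0.256 A into n3 (from n1)
  I3: injects 0.0127 A into n0 (from n1)
  Y(R5) = 0.2786+0.000j S between n3,n1
  Y(R6) = 0.8000+0.000j S between n0,n3
  Y(R7) = 0.08333+0.000j S between n0,n1
  I4: injects 0.525 A into n3 (from n2)
  Y(R8) = 0.002016+0.000j S between n3,n2
  Y(L2) = 0.000-0.001647j S between n2,n1
  Y(L3) = 0.000-0.0002082j S between n2,n3
  I5: injects 0.00147 A into n1 (from n0)
  Y(C1) = 0.000+6.913j S between n2,n1
  Y(R9) = 0.0001277+0.000j S between n2,n0
  Y(R10) = 0.001471+0.000j S between n2,n1
  V1: constraint V(n0)−V(n1) = 35.3
Assemble and solve the 4×4 MNA system:
  V(n1)=-35.30+0.000j  V(n2)=-35.30-0.09920j  V(n3)=-20.19+0.001514j
  i(V1)=-20.61+0.001199j

-0.2092-2.097e-05j A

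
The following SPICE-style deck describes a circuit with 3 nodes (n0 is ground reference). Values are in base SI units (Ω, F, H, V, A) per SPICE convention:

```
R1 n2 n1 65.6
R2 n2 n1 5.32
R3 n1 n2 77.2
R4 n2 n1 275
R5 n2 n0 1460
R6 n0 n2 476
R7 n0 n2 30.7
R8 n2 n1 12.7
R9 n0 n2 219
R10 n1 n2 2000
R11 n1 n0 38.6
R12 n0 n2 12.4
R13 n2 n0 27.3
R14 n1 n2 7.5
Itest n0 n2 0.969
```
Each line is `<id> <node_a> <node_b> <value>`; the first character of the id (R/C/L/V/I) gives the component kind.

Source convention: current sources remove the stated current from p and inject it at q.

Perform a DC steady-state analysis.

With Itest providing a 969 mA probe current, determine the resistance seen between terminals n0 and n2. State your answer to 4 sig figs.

R_eq = 5.505 Ω

MNA unknowns: 2 node voltages V₁..V_2
R1: Y=0.01524 on G[2,1]
R2: Y=0.1880 on G[2,1]
R3: Y=0.01295 on G[1,2]
R4: Y=0.003636 on G[2,1]
R5: Y=0.0006849 on G[2,0]
R6: Y=0.002101 on G[0,2]
R7: Y=0.03257 on G[0,2]
R8: Y=0.07874 on G[2,1]
R9: Y=0.004566 on G[0,2]
R10: Y=0.0005000 on G[1,2]
R11: Y=0.02591 on G[1,0]
R12: Y=0.08065 on G[0,2]
R13: Y=0.03663 on G[2,0]
R14: Y=0.1333 on G[1,2]
Itest: z[0]−=0.969, z[2]+=0.969
solve → V1=5.033, V2=5.335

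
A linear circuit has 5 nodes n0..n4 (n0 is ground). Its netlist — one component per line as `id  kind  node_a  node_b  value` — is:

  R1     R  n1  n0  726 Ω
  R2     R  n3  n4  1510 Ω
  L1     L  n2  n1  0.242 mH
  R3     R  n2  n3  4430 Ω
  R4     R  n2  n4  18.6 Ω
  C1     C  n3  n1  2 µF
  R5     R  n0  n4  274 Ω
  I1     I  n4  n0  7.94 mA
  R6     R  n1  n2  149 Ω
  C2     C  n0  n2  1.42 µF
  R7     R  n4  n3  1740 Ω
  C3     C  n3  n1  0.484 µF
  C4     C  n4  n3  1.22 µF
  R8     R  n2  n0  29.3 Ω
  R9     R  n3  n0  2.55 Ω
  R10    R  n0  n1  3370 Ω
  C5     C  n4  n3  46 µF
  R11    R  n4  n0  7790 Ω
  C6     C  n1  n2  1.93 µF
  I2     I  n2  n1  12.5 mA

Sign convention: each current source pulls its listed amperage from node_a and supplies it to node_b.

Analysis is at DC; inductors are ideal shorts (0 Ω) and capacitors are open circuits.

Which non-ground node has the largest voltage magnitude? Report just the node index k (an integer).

Element admittances at DC:
  Y(R1) = 0.001377 S between n1,n0
  Y(R2) = 0.0006623 S between n3,n4
  L1: short n2↔n1 (DC inductor)
  Y(R3) = 0.0002257 S between n2,n3
  Y(R4) = 0.05376 S between n2,n4
  Y(C1) = 0.000 S between n3,n1
  Y(R5) = 0.003650 S between n0,n4
  I1: injects 0.00794 A into n0 (from n4)
  Y(R6) = 0.006711 S between n1,n2
  Y(C2) = 0.000 S between n0,n2
  Y(R7) = 0.0005747 S between n4,n3
  Y(C3) = 0.000 S between n3,n1
  Y(C4) = 0.000 S between n4,n3
  Y(R8) = 0.03413 S between n2,n0
  Y(R9) = 0.3922 S between n3,n0
  Y(R10) = 0.0002967 S between n0,n1
  Y(C5) = 0.000 S between n4,n3
  Y(R11) = 0.0001284 S between n4,n0
  Y(C6) = 0.000 S between n1,n2
  I2: injects 0.0125 A into n1 (from n2)
Assemble and solve the 5×5 MNA system:
  V(n1)=-0.1788  V(n2)=-0.1788  V(n3)=-0.001041  V(n4)=-0.2987
  i(L1)=-0.01280

4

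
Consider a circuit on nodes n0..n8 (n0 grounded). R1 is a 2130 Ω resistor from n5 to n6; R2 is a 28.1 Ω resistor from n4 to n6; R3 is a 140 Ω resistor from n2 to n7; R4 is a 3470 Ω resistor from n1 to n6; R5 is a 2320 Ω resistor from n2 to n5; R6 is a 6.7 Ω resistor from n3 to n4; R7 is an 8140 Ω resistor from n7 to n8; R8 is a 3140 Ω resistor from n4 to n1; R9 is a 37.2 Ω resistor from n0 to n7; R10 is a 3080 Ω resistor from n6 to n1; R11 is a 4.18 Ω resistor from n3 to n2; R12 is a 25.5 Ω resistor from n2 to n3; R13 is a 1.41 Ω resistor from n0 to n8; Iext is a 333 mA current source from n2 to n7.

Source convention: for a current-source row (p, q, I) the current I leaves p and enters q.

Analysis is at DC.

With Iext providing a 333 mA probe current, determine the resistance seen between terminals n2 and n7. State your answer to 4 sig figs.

MNA unknowns: 8 node voltages V₁..V_8
R1: Y=0.0004695 on G[5,6]
R2: Y=0.03559 on G[4,6]
R3: Y=0.007143 on G[2,7]
R4: Y=0.0002882 on G[1,6]
R5: Y=0.0004310 on G[2,5]
R6: Y=0.1493 on G[3,4]
R7: Y=0.0001229 on G[7,8]
R8: Y=0.0003185 on G[4,1]
R9: Y=0.02688 on G[0,7]
R10: Y=0.0003247 on G[6,1]
R11: Y=0.2392 on G[3,2]
R12: Y=0.03922 on G[2,3]
R13: Y=0.7092 on G[0,8]
Iext: z[2]−=0.333, z[7]+=0.333
solve → V1=-46.62, V2=-46.62, V3=-46.62, V4=-46.62, V5=-46.62, V6=-46.62, V7=0.000, V8=0.000

R_eq = 140.0 Ω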